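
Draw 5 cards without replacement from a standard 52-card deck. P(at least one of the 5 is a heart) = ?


P(at least one) = 1 - P(none)
P(none) = (39/52) × (38/51) × (37/50) × (36/49) × (35/48) = 0.221534
P(at least one) = 1 - 0.221534 = 0.7785

P = 0.7785


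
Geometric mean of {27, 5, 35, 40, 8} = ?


Product = 27 × 5 × 35 × 40 × 8 = 1512000
GM = 1512000^(1/5) = 17.2151

GM = 17.2151


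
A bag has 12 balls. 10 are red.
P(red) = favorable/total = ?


P = 10/12 = 0.8333

P = 0.8333


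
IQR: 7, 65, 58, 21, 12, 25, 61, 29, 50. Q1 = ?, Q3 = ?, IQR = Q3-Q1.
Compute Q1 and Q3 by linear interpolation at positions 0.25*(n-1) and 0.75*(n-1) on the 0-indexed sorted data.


Sorted: 7, 12, 21, 25, 29, 50, 58, 61, 65
Q1 (25th %ile) = 21.0000
Q3 (75th %ile) = 58.0000
IQR = 58.0000 - 21.0000 = 37.0000

IQR = 37.0000


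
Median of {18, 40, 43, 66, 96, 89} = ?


Sorted: 18, 40, 43, 66, 89, 96
n = 6 (even)
Middle values: 43 and 66
Median = (43+66)/2 = 54.5000

Median = 54.5000


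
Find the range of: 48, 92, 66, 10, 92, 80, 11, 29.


Max = 92, Min = 10
Range = 92 - 10 = 82

Range = 82


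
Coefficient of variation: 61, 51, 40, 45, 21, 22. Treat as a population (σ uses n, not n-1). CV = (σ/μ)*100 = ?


Mean = 40.0000
SD = 14.5602
CV = (14.5602/40.0000)*100 = 36.4005%

CV = 36.4005%


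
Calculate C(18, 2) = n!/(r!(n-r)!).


C(18,2) = 18!/(2! × 16!)
= 6402373705728000/(2 × 20922789888000)
= 153

C(18,2) = 153


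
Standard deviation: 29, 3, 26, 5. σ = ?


Mean = 15.7500
Variance = 139.6875
SD = sqrt(139.6875) = 11.8189

SD = 11.8189


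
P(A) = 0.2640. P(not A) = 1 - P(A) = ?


P(not A) = 1 - 0.2640 = 0.7360

P(not A) = 0.7360


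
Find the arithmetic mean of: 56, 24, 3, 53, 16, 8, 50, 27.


Sum = 56 + 24 + 3 + 53 + 16 + 8 + 50 + 27 = 237
n = 8
Mean = 237/8 = 29.6250

Mean = 29.6250


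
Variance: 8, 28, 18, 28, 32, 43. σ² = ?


Mean = 26.1667
Squared deviations: 330.0278, 3.3611, 66.6944, 3.3611, 34.0278, 283.3611
Sum = 720.8333
Variance = 720.8333/6 = 120.1389

Variance = 120.1389


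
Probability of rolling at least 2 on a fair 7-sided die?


Favorable outcomes (roll ≥ 2): 6
Total outcomes = 7
P = 6/7 = 0.8571

P = 0.8571


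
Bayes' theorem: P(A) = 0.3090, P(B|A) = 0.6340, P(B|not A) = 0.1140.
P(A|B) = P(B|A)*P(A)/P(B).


P(B) = P(B|A)*P(A) + P(B|A')*P(A')
= 0.6340*0.3090 + 0.1140*0.6910
= 0.195906 + 0.078774 = 0.274680
P(A|B) = 0.195906/0.274680 = 0.7132

P(A|B) = 0.7132


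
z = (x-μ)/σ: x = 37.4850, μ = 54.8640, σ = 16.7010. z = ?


z = (37.4850 - 54.8640)/16.7010
= -17.3790/16.7010
= -1.0406

z = -1.0406


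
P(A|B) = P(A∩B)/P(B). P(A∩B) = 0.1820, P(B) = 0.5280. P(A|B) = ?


P(A|B) = 0.1820/0.5280 = 0.3447

P(A|B) = 0.3447


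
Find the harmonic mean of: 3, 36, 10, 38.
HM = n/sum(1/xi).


Sum of reciprocals = 1/3 + 1/36 + 1/10 + 1/38 = 0.487427
HM = 4/0.487427 = 8.2064

HM = 8.2064


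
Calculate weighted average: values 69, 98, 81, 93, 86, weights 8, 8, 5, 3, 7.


Numerator = 69*8 + 98*8 + 81*5 + 93*3 + 86*7 = 2622
Denominator = 8 + 8 + 5 + 3 + 7 = 31
WM = 2622/31 = 84.5806

WM = 84.5806


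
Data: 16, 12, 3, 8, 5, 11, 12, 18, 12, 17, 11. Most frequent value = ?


Frequencies: 3:1, 5:1, 8:1, 11:2, 12:3, 16:1, 17:1, 18:1
Max frequency = 3
Mode = 12

Mode = 12


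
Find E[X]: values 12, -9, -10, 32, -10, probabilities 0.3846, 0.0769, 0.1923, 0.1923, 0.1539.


E[X] = 12*0.3846 - 9*0.0769 - 10*0.1923 + 32*0.1923 - 10*0.1539
= 4.6152 - 0.6921 - 1.9230 + 6.1536 - 1.5390
= 6.6147

E[X] = 6.6147


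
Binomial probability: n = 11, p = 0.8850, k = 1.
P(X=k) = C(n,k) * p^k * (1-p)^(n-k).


C(11,1) = 11
p^1 = 0.885000
(1-p)^10 = 4.045558e-10
P = 11 * 0.885000 * 4.045558e-10 = 3.9384e-09

P(X=1) = 3.9384e-09


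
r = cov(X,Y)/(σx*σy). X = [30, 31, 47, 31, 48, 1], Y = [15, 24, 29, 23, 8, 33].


Mean X = 31.3333, Mean Y = 22.0000
SD X = 15.520596, SD Y = 8.366600
Cov = -74.833333
r = -74.833333/(15.520596*8.366600) = -0.5763

r = -0.5763


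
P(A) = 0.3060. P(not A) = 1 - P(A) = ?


P(not A) = 1 - 0.3060 = 0.6940

P(not A) = 0.6940


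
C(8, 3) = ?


C(8,3) = 8!/(3! × 5!)
= 40320/(6 × 120)
= 56

C(8,3) = 56


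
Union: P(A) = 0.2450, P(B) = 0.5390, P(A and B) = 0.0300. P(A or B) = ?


P(A∪B) = 0.2450 + 0.5390 - 0.0300
= 0.7840 - 0.0300
= 0.7540

P(A∪B) = 0.7540


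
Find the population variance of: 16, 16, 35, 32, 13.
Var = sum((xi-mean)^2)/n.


Mean = 22.4000
Squared deviations: 40.9600, 40.9600, 158.7600, 92.1600, 88.3600
Sum = 421.2000
Variance = 421.2000/5 = 84.2400

Variance = 84.2400


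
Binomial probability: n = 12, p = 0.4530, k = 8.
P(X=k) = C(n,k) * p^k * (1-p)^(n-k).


C(12,8) = 495
p^8 = 0.001773
(1-p)^4 = 0.089526
P = 495 * 0.001773 * 0.089526 = 0.0786

P(X=8) = 0.0786


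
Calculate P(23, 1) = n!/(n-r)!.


P(23,1) = 23!/22!
= 25852016738884976640000/1124000727777607680000
= 23

P(23,1) = 23


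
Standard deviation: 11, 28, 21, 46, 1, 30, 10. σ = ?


Mean = 21.0000
Variance = 196.5714
SD = sqrt(196.5714) = 14.0204

SD = 14.0204


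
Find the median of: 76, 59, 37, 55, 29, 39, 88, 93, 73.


Sorted: 29, 37, 39, 55, 59, 73, 76, 88, 93
n = 9 (odd)
Middle value = 59

Median = 59


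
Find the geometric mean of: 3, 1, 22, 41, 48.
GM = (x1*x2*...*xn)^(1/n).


Product = 3 × 1 × 22 × 41 × 48 = 129888
GM = 129888^(1/5) = 10.5369

GM = 10.5369


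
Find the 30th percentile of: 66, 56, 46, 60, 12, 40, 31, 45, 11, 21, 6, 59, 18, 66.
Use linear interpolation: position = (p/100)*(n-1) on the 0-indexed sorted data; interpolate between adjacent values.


Sorted: 6, 11, 12, 18, 21, 31, 40, 45, 46, 56, 59, 60, 66, 66
n = 14
Index = 30/100 * 13 = 3.9000
Lower = data[3] = 18, Upper = data[4] = 21
P30 = 18 + 0.9000*(3) = 20.7000

P30 = 20.7000


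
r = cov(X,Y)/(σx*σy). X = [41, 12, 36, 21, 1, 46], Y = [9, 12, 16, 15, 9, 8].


Mean X = 26.1667, Mean Y = 11.5000
SD X = 16.180407, SD Y = 3.095696
Cov = -4.083333
r = -4.083333/(16.180407*3.095696) = -0.0815

r = -0.0815


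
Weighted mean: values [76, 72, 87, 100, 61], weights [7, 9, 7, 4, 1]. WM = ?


Numerator = 76*7 + 72*9 + 87*7 + 100*4 + 61*1 = 2250
Denominator = 7 + 9 + 7 + 4 + 1 = 28
WM = 2250/28 = 80.3571

WM = 80.3571


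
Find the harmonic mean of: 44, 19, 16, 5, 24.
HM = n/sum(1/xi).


Sum of reciprocals = 1/44 + 1/19 + 1/16 + 1/5 + 1/24 = 0.379526
HM = 5/0.379526 = 13.1743

HM = 13.1743


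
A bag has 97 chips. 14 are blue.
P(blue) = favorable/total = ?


P = 14/97 = 0.1443

P = 0.1443


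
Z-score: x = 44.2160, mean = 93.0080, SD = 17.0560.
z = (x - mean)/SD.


z = (44.2160 - 93.0080)/17.0560
= -48.7920/17.0560
= -2.8607

z = -2.8607


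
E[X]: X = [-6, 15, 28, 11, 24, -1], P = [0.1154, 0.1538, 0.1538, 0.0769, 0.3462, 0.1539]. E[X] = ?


E[X] = -6*0.1154 + 15*0.1538 + 28*0.1538 + 11*0.0769 + 24*0.3462 - 1*0.1539
= -0.6924 + 2.3070 + 4.3064 + 0.8459 + 8.3088 - 0.1539
= 14.9218

E[X] = 14.9218


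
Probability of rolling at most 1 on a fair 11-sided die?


Favorable outcomes (roll ≤ 1): 1
Total outcomes = 11
P = 1/11 = 0.0909

P = 0.0909


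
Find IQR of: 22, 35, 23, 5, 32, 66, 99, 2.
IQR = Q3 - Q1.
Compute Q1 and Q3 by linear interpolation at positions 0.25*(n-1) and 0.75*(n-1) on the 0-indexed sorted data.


Sorted: 2, 5, 22, 23, 32, 35, 66, 99
Q1 (25th %ile) = 17.7500
Q3 (75th %ile) = 42.7500
IQR = 42.7500 - 17.7500 = 25.0000

IQR = 25.0000


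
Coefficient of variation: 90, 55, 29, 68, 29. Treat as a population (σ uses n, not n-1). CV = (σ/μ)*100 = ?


Mean = 54.2000
SD = 23.4214
CV = (23.4214/54.2000)*100 = 43.2128%

CV = 43.2128%


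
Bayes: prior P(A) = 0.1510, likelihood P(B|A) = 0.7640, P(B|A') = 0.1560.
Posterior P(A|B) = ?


P(B) = P(B|A)*P(A) + P(B|A')*P(A')
= 0.7640*0.1510 + 0.1560*0.8490
= 0.115364 + 0.132444 = 0.247808
P(A|B) = 0.115364/0.247808 = 0.4655

P(A|B) = 0.4655


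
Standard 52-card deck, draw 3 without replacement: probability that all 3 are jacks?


P(all jacks) = (4/52) × (3/51) × (2/50)
= 0.0002

P = 0.0002


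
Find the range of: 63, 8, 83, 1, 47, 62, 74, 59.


Max = 83, Min = 1
Range = 83 - 1 = 82

Range = 82


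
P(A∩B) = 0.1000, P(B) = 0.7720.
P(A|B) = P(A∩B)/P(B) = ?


P(A|B) = 0.1000/0.7720 = 0.1295

P(A|B) = 0.1295


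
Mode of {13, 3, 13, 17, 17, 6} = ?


Frequencies: 3:1, 6:1, 13:2, 17:2
Max frequency = 2
Mode = 13, 17

Mode = 13, 17


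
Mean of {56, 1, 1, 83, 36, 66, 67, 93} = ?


Sum = 56 + 1 + 1 + 83 + 36 + 66 + 67 + 93 = 403
n = 8
Mean = 403/8 = 50.3750

Mean = 50.3750


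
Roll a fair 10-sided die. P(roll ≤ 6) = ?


Favorable outcomes (roll ≤ 6): 6
Total outcomes = 10
P = 6/10 = 0.6000

P = 0.6000


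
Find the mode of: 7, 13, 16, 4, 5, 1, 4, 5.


Frequencies: 1:1, 4:2, 5:2, 7:1, 13:1, 16:1
Max frequency = 2
Mode = 4, 5

Mode = 4, 5


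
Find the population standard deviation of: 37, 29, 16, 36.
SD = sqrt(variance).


Mean = 29.5000
Variance = 70.2500
SD = sqrt(70.2500) = 8.3815

SD = 8.3815


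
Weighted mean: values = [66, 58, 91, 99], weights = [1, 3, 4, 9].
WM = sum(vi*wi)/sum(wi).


Numerator = 66*1 + 58*3 + 91*4 + 99*9 = 1495
Denominator = 1 + 3 + 4 + 9 = 17
WM = 1495/17 = 87.9412

WM = 87.9412


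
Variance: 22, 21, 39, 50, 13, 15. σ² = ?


Mean = 26.6667
Squared deviations: 21.7778, 32.1111, 152.1111, 544.4444, 186.7778, 136.1111
Sum = 1073.3333
Variance = 1073.3333/6 = 178.8889

Variance = 178.8889


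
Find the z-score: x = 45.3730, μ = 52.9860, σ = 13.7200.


z = (45.3730 - 52.9860)/13.7200
= -7.6130/13.7200
= -0.5549

z = -0.5549


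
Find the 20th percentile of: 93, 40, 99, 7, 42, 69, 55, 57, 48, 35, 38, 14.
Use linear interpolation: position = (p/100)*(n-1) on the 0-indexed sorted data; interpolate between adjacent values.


Sorted: 7, 14, 35, 38, 40, 42, 48, 55, 57, 69, 93, 99
n = 12
Index = 20/100 * 11 = 2.2000
Lower = data[2] = 35, Upper = data[3] = 38
P20 = 35 + 0.2000*(3) = 35.6000

P20 = 35.6000


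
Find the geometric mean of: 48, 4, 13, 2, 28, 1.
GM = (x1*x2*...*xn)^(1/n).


Product = 48 × 4 × 13 × 2 × 28 × 1 = 139776
GM = 139776^(1/6) = 7.2040

GM = 7.2040


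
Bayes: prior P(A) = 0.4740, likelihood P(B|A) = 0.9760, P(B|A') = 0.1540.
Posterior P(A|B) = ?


P(B) = P(B|A)*P(A) + P(B|A')*P(A')
= 0.9760*0.4740 + 0.1540*0.5260
= 0.462624 + 0.081004 = 0.543628
P(A|B) = 0.462624/0.543628 = 0.8510

P(A|B) = 0.8510


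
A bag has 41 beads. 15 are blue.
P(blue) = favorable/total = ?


P = 15/41 = 0.3659

P = 0.3659


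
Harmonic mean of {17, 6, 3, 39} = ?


Sum of reciprocals = 1/17 + 1/6 + 1/3 + 1/39 = 0.584465
HM = 4/0.584465 = 6.8439

HM = 6.8439


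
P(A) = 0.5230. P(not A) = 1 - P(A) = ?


P(not A) = 1 - 0.5230 = 0.4770

P(not A) = 0.4770


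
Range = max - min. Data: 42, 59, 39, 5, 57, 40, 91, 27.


Max = 91, Min = 5
Range = 91 - 5 = 86

Range = 86


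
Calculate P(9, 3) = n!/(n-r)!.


P(9,3) = 9!/6!
= 362880/720
= 504

P(9,3) = 504


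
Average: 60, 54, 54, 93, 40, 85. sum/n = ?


Sum = 60 + 54 + 54 + 93 + 40 + 85 = 386
n = 6
Mean = 386/6 = 64.3333

Mean = 64.3333


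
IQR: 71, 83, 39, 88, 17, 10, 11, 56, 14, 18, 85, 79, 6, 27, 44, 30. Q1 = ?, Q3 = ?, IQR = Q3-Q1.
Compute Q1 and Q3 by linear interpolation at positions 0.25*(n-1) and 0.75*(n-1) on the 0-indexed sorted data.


Sorted: 6, 10, 11, 14, 17, 18, 27, 30, 39, 44, 56, 71, 79, 83, 85, 88
Q1 (25th %ile) = 16.2500
Q3 (75th %ile) = 73.0000
IQR = 73.0000 - 16.2500 = 56.7500

IQR = 56.7500


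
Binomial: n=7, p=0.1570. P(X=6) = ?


C(7,6) = 7
p^6 = 1.497607e-05
(1-p)^1 = 0.843000
P = 7 * 1.497607e-05 * 0.843000 = 8.8374e-05

P(X=6) = 8.8374e-05


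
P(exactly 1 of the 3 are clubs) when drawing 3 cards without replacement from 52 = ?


Hypergeometric: P(X=1) = C(13,1)·C(39,2) / C(52,3)
= 13 × 741 / 22100
= 9633/22100 = 0.4359

P = 0.4359


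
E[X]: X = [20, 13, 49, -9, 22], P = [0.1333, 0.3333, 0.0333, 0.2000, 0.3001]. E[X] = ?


E[X] = 20*0.1333 + 13*0.3333 + 49*0.0333 - 9*0.2000 + 22*0.3001
= 2.6660 + 4.3329 + 1.6317 - 1.8000 + 6.6022
= 13.4328

E[X] = 13.4328


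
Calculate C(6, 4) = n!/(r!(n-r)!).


C(6,4) = 6!/(4! × 2!)
= 720/(24 × 2)
= 15

C(6,4) = 15


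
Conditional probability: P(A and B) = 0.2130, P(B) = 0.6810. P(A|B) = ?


P(A|B) = 0.2130/0.6810 = 0.3128

P(A|B) = 0.3128


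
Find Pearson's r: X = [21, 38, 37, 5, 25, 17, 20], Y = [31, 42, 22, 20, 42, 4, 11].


Mean X = 23.2857, Mean Y = 24.5714
SD X = 10.673255, SD Y = 13.542074
Cov = 70.551020
r = 70.551020/(10.673255*13.542074) = 0.4881

r = 0.4881


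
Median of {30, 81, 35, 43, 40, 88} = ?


Sorted: 30, 35, 40, 43, 81, 88
n = 6 (even)
Middle values: 40 and 43
Median = (40+43)/2 = 41.5000

Median = 41.5000


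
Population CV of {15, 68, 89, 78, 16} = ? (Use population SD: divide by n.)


Mean = 53.2000
SD = 31.4922
CV = (31.4922/53.2000)*100 = 59.1959%

CV = 59.1959%


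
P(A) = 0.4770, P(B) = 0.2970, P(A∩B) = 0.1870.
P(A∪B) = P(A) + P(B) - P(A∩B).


P(A∪B) = 0.4770 + 0.2970 - 0.1870
= 0.7740 - 0.1870
= 0.5870

P(A∪B) = 0.5870


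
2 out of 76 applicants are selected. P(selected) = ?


P = 2/76 = 0.0263

P = 0.0263


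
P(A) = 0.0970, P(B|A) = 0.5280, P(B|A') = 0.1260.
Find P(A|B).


P(B) = P(B|A)*P(A) + P(B|A')*P(A')
= 0.5280*0.0970 + 0.1260*0.9030
= 0.051216 + 0.113778 = 0.164994
P(A|B) = 0.051216/0.164994 = 0.3104

P(A|B) = 0.3104


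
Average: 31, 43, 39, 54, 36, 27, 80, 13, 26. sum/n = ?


Sum = 31 + 43 + 39 + 54 + 36 + 27 + 80 + 13 + 26 = 349
n = 9
Mean = 349/9 = 38.7778

Mean = 38.7778


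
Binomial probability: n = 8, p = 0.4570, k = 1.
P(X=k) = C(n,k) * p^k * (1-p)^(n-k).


C(8,1) = 8
p^1 = 0.457000
(1-p)^7 = 0.013919
P = 8 * 0.457000 * 0.013919 = 0.0509

P(X=1) = 0.0509


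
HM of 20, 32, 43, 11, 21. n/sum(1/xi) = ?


Sum of reciprocals = 1/20 + 1/32 + 1/43 + 1/11 + 1/21 = 0.243034
HM = 5/0.243034 = 20.5733

HM = 20.5733


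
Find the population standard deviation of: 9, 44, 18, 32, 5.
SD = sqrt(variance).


Mean = 21.6000
Variance = 211.4400
SD = sqrt(211.4400) = 14.5410

SD = 14.5410


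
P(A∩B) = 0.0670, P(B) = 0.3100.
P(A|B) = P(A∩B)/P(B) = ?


P(A|B) = 0.0670/0.3100 = 0.2161

P(A|B) = 0.2161


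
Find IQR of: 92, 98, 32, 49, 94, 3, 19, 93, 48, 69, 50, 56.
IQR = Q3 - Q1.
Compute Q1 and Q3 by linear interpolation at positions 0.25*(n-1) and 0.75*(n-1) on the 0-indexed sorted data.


Sorted: 3, 19, 32, 48, 49, 50, 56, 69, 92, 93, 94, 98
Q1 (25th %ile) = 44.0000
Q3 (75th %ile) = 92.2500
IQR = 92.2500 - 44.0000 = 48.2500

IQR = 48.2500


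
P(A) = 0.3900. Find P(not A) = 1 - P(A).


P(not A) = 1 - 0.3900 = 0.6100

P(not A) = 0.6100


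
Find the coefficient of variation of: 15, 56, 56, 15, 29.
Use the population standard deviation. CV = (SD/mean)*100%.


Mean = 34.2000
SD = 18.5192
CV = (18.5192/34.2000)*100 = 54.1496%

CV = 54.1496%


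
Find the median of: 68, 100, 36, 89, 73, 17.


Sorted: 17, 36, 68, 73, 89, 100
n = 6 (even)
Middle values: 68 and 73
Median = (68+73)/2 = 70.5000

Median = 70.5000


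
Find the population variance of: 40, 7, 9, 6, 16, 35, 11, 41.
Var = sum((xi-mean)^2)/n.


Mean = 20.6250
Squared deviations: 375.3906, 185.6406, 135.1406, 213.8906, 21.3906, 206.6406, 92.6406, 415.1406
Sum = 1645.8750
Variance = 1645.8750/8 = 205.7344

Variance = 205.7344


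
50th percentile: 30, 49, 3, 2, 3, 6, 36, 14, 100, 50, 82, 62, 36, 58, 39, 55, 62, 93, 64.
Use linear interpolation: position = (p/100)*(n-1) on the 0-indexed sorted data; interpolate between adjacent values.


Sorted: 2, 3, 3, 6, 14, 30, 36, 36, 39, 49, 50, 55, 58, 62, 62, 64, 82, 93, 100
n = 19
Index = 50/100 * 18 = 9.0000
Lower = data[9] = 49, Upper = data[10] = 50
P50 = 49 + 0*(1) = 49.0000

P50 = 49.0000


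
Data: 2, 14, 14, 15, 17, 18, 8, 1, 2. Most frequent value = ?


Frequencies: 1:1, 2:2, 8:1, 14:2, 15:1, 17:1, 18:1
Max frequency = 2
Mode = 2, 14

Mode = 2, 14


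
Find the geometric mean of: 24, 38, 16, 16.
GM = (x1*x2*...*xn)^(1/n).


Product = 24 × 38 × 16 × 16 = 233472
GM = 233472^(1/4) = 21.9816

GM = 21.9816


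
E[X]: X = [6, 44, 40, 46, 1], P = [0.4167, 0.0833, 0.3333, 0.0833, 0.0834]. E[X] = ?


E[X] = 6*0.4167 + 44*0.0833 + 40*0.3333 + 46*0.0833 + 1*0.0834
= 2.5002 + 3.6652 + 13.3320 + 3.8318 + 0.0834
= 23.4126

E[X] = 23.4126


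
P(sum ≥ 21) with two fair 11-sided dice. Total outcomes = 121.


Total outcomes = 11×11 = 121
Favorable (sum ≥ 21): 3
P = 3/121 = 0.0248

P = 0.0248


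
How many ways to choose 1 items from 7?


C(7,1) = 7!/(1! × 6!)
= 5040/(1 × 720)
= 7

C(7,1) = 7


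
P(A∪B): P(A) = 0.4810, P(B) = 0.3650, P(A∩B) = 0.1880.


P(A∪B) = 0.4810 + 0.3650 - 0.1880
= 0.8460 - 0.1880
= 0.6580

P(A∪B) = 0.6580


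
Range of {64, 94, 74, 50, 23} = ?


Max = 94, Min = 23
Range = 94 - 23 = 71

Range = 71


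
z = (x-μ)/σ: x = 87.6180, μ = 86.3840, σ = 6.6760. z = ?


z = (87.6180 - 86.3840)/6.6760
= 1.2340/6.6760
= 0.1848

z = 0.1848


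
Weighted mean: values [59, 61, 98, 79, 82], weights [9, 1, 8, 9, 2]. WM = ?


Numerator = 59*9 + 61*1 + 98*8 + 79*9 + 82*2 = 2251
Denominator = 9 + 1 + 8 + 9 + 2 = 29
WM = 2251/29 = 77.6207

WM = 77.6207


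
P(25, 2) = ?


P(25,2) = 25!/23!
= 15511210043330985984000000/25852016738884976640000
= 600

P(25,2) = 600


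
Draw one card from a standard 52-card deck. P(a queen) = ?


4 queens in 52 cards
P = 4/52 = 0.0769

P = 0.0769


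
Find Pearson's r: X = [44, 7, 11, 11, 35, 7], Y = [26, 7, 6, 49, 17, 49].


Mean X = 19.1667, Mean Y = 25.6667
SD X = 14.701663, SD Y = 17.792008
Cov = -35.944444
r = -35.944444/(14.701663*17.792008) = -0.1374

r = -0.1374


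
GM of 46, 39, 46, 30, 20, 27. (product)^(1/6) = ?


Product = 46 × 39 × 46 × 30 × 20 × 27 = 1336888800
GM = 1336888800^(1/6) = 33.1907

GM = 33.1907


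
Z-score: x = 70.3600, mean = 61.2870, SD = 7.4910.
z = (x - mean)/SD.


z = (70.3600 - 61.2870)/7.4910
= 9.0730/7.4910
= 1.2112

z = 1.2112


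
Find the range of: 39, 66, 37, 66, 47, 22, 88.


Max = 88, Min = 22
Range = 88 - 22 = 66

Range = 66


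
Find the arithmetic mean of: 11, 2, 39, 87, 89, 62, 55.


Sum = 11 + 2 + 39 + 87 + 89 + 62 + 55 = 345
n = 7
Mean = 345/7 = 49.2857

Mean = 49.2857


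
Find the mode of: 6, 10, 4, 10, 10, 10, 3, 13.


Frequencies: 3:1, 4:1, 6:1, 10:4, 13:1
Max frequency = 4
Mode = 10

Mode = 10


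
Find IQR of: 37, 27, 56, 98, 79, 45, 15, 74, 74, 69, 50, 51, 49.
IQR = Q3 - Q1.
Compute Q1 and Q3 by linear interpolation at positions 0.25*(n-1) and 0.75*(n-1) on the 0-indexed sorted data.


Sorted: 15, 27, 37, 45, 49, 50, 51, 56, 69, 74, 74, 79, 98
Q1 (25th %ile) = 45.0000
Q3 (75th %ile) = 74.0000
IQR = 74.0000 - 45.0000 = 29.0000

IQR = 29.0000


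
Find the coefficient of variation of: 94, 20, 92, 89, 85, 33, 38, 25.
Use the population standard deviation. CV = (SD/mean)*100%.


Mean = 59.5000
SD = 30.9879
CV = (30.9879/59.5000)*100 = 52.0805%

CV = 52.0805%


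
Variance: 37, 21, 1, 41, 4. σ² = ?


Mean = 20.8000
Squared deviations: 262.4400, 0.0400, 392.0400, 408.0400, 282.2400
Sum = 1344.8000
Variance = 1344.8000/5 = 268.9600

Variance = 268.9600


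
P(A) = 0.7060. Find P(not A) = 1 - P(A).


P(not A) = 1 - 0.7060 = 0.2940

P(not A) = 0.2940


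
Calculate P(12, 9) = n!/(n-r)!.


P(12,9) = 12!/3!
= 479001600/6
= 79833600

P(12,9) = 79833600


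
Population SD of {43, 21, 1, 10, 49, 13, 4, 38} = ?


Mean = 22.3750
Variance = 301.9844
SD = sqrt(301.9844) = 17.3777

SD = 17.3777


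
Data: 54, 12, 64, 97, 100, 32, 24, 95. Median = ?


Sorted: 12, 24, 32, 54, 64, 95, 97, 100
n = 8 (even)
Middle values: 54 and 64
Median = (54+64)/2 = 59.0000

Median = 59.0000


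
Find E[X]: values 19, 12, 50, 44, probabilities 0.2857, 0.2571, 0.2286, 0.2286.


E[X] = 19*0.2857 + 12*0.2571 + 50*0.2286 + 44*0.2286
= 5.4283 + 3.0852 + 11.4300 + 10.0584
= 30.0019

E[X] = 30.0019


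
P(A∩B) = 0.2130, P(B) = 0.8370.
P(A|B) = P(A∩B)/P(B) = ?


P(A|B) = 0.2130/0.8370 = 0.2545

P(A|B) = 0.2545


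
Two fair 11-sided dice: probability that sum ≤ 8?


Total outcomes = 11×11 = 121
Favorable (sum ≤ 8): 28
P = 28/121 = 0.2314

P = 0.2314


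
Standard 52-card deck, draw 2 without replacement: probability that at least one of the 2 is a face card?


P(at least one) = 1 - P(none)
P(none) = (40/52) × (39/51) = 0.588235
P(at least one) = 1 - 0.588235 = 0.4118

P = 0.4118


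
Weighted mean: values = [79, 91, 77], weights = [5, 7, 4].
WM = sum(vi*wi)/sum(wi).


Numerator = 79*5 + 91*7 + 77*4 = 1340
Denominator = 5 + 7 + 4 = 16
WM = 1340/16 = 83.7500

WM = 83.7500


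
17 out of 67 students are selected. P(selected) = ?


P = 17/67 = 0.2537

P = 0.2537


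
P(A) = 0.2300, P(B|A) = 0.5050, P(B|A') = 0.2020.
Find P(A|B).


P(B) = P(B|A)*P(A) + P(B|A')*P(A')
= 0.5050*0.2300 + 0.2020*0.7700
= 0.116150 + 0.155540 = 0.271690
P(A|B) = 0.116150/0.271690 = 0.4275

P(A|B) = 0.4275


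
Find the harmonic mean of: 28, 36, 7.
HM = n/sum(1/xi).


Sum of reciprocals = 1/28 + 1/36 + 1/7 = 0.206349
HM = 3/0.206349 = 14.5385

HM = 14.5385


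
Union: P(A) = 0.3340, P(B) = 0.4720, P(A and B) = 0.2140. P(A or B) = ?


P(A∪B) = 0.3340 + 0.4720 - 0.2140
= 0.8060 - 0.2140
= 0.5920

P(A∪B) = 0.5920


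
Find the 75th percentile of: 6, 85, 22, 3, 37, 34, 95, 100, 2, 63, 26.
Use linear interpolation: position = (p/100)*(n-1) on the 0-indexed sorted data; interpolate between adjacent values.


Sorted: 2, 3, 6, 22, 26, 34, 37, 63, 85, 95, 100
n = 11
Index = 75/100 * 10 = 7.5000
Lower = data[7] = 63, Upper = data[8] = 85
P75 = 63 + 0.5000*(22) = 74.0000

P75 = 74.0000


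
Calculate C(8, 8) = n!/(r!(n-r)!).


C(8,8) = 8!/(8! × 0!)
= 40320/(40320 × 1)
= 1

C(8,8) = 1


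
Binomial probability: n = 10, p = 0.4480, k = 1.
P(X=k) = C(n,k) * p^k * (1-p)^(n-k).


C(10,1) = 10
p^1 = 0.448000
(1-p)^9 = 0.004758
P = 10 * 0.448000 * 0.004758 = 0.0213

P(X=1) = 0.0213


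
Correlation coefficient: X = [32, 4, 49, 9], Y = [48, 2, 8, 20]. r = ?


Mean X = 23.5000, Mean Y = 19.5000
SD X = 18.117671, SD Y = 17.684739
Cov = 70.750000
r = 70.750000/(18.117671*17.684739) = 0.2208

r = 0.2208


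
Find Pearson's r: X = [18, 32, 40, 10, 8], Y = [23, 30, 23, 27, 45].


Mean X = 21.6000, Mean Y = 29.6000
SD X = 12.483589, SD Y = 8.138796
Cov = -54.560000
r = -54.560000/(12.483589*8.138796) = -0.5370

r = -0.5370


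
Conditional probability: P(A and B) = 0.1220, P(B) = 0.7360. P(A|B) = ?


P(A|B) = 0.1220/0.7360 = 0.1658

P(A|B) = 0.1658


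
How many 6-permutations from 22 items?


P(22,6) = 22!/16!
= 1124000727777607680000/20922789888000
= 53721360

P(22,6) = 53721360


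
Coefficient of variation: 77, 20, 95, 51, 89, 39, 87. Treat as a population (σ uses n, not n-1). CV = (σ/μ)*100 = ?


Mean = 65.4286
SD = 26.7254
CV = (26.7254/65.4286)*100 = 40.8466%

CV = 40.8466%


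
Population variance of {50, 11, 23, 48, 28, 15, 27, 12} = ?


Mean = 26.7500
Squared deviations: 540.5625, 248.0625, 14.0625, 451.5625, 1.5625, 138.0625, 0.0625, 217.5625
Sum = 1611.5000
Variance = 1611.5000/8 = 201.4375

Variance = 201.4375


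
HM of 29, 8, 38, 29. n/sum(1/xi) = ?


Sum of reciprocals = 1/29 + 1/8 + 1/38 + 1/29 = 0.220281
HM = 4/0.220281 = 18.1586

HM = 18.1586


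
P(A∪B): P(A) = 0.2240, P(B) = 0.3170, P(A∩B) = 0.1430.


P(A∪B) = 0.2240 + 0.3170 - 0.1430
= 0.5410 - 0.1430
= 0.3980

P(A∪B) = 0.3980


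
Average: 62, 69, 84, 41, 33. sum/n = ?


Sum = 62 + 69 + 84 + 41 + 33 = 289
n = 5
Mean = 289/5 = 57.8000

Mean = 57.8000


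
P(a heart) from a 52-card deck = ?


13 hearts in 52 cards
P = 13/52 = 0.2500

P = 0.2500


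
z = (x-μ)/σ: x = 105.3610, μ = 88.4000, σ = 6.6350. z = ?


z = (105.3610 - 88.4000)/6.6350
= 16.9610/6.6350
= 2.5563

z = 2.5563


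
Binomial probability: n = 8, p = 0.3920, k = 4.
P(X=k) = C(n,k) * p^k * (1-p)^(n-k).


C(8,4) = 70
p^4 = 0.023613
(1-p)^4 = 0.136651
P = 70 * 0.023613 * 0.136651 = 0.2259

P(X=4) = 0.2259


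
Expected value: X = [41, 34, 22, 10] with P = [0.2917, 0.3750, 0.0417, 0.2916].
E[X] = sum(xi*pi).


E[X] = 41*0.2917 + 34*0.3750 + 22*0.0417 + 10*0.2916
= 11.9597 + 12.7500 + 0.9174 + 2.9160
= 28.5431

E[X] = 28.5431


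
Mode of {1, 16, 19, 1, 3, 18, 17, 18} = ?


Frequencies: 1:2, 3:1, 16:1, 17:1, 18:2, 19:1
Max frequency = 2
Mode = 1, 18

Mode = 1, 18


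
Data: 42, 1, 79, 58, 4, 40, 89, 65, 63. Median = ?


Sorted: 1, 4, 40, 42, 58, 63, 65, 79, 89
n = 9 (odd)
Middle value = 58

Median = 58


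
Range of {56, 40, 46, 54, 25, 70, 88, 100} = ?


Max = 100, Min = 25
Range = 100 - 25 = 75

Range = 75


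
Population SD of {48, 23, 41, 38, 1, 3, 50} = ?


Mean = 29.1429
Variance = 360.4082
SD = sqrt(360.4082) = 18.9844

SD = 18.9844


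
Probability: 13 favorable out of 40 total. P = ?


P = 13/40 = 0.3250

P = 0.3250


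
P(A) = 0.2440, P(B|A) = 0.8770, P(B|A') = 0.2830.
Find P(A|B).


P(B) = P(B|A)*P(A) + P(B|A')*P(A')
= 0.8770*0.2440 + 0.2830*0.7560
= 0.213988 + 0.213948 = 0.427936
P(A|B) = 0.213988/0.427936 = 0.5000

P(A|B) = 0.5000


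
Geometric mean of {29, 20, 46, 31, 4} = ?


Product = 29 × 20 × 46 × 31 × 4 = 3308320
GM = 3308320^(1/5) = 20.1336

GM = 20.1336


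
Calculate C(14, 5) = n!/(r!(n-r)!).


C(14,5) = 14!/(5! × 9!)
= 87178291200/(120 × 362880)
= 2002

C(14,5) = 2002


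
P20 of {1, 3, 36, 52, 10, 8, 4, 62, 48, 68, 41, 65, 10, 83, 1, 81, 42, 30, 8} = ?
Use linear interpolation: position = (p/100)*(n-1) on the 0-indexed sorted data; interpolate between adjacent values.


Sorted: 1, 1, 3, 4, 8, 8, 10, 10, 30, 36, 41, 42, 48, 52, 62, 65, 68, 81, 83
n = 19
Index = 20/100 * 18 = 3.6000
Lower = data[3] = 4, Upper = data[4] = 8
P20 = 4 + 0.6000*(4) = 6.4000

P20 = 6.4000


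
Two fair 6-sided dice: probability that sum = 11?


Total outcomes = 6×6 = 36
Favorable (sum = 11): 2
P = 2/36 = 0.0556

P = 0.0556


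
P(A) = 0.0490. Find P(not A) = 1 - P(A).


P(not A) = 1 - 0.0490 = 0.9510

P(not A) = 0.9510


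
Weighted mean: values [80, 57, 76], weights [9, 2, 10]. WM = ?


Numerator = 80*9 + 57*2 + 76*10 = 1594
Denominator = 9 + 2 + 10 = 21
WM = 1594/21 = 75.9048

WM = 75.9048


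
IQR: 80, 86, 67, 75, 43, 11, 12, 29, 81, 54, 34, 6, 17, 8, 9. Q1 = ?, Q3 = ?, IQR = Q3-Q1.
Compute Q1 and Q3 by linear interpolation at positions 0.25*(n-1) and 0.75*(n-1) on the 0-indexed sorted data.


Sorted: 6, 8, 9, 11, 12, 17, 29, 34, 43, 54, 67, 75, 80, 81, 86
Q1 (25th %ile) = 11.5000
Q3 (75th %ile) = 71.0000
IQR = 71.0000 - 11.5000 = 59.5000

IQR = 59.5000


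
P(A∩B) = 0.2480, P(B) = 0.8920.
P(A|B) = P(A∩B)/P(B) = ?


P(A|B) = 0.2480/0.8920 = 0.2780

P(A|B) = 0.2780


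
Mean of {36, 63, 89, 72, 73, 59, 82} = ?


Sum = 36 + 63 + 89 + 72 + 73 + 59 + 82 = 474
n = 7
Mean = 474/7 = 67.7143

Mean = 67.7143


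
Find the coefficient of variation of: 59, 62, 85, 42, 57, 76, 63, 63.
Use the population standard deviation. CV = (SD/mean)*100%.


Mean = 63.3750
SD = 11.9681
CV = (11.9681/63.3750)*100 = 18.8845%

CV = 18.8845%


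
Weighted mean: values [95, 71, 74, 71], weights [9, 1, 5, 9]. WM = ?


Numerator = 95*9 + 71*1 + 74*5 + 71*9 = 1935
Denominator = 9 + 1 + 5 + 9 = 24
WM = 1935/24 = 80.6250

WM = 80.6250


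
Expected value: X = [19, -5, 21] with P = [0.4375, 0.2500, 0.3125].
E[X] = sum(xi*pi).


E[X] = 19*0.4375 - 5*0.2500 + 21*0.3125
= 8.3125 - 1.2500 + 6.5625
= 13.6250

E[X] = 13.6250


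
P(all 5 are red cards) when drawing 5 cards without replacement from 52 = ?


P(all red cards) = (26/52) × (25/51) × (24/50) × (23/49) × (22/48)
= 0.0253

P = 0.0253


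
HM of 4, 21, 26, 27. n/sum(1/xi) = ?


Sum of reciprocals = 1/4 + 1/21 + 1/26 + 1/27 = 0.373118
HM = 4/0.373118 = 10.7205

HM = 10.7205


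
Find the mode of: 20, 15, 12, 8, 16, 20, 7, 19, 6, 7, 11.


Frequencies: 6:1, 7:2, 8:1, 11:1, 12:1, 15:1, 16:1, 19:1, 20:2
Max frequency = 2
Mode = 7, 20

Mode = 7, 20


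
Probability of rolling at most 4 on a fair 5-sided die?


Favorable outcomes (roll ≤ 4): 4
Total outcomes = 5
P = 4/5 = 0.8000

P = 0.8000


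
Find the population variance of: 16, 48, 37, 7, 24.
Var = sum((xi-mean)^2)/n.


Mean = 26.4000
Squared deviations: 108.1600, 466.5600, 112.3600, 376.3600, 5.7600
Sum = 1069.2000
Variance = 1069.2000/5 = 213.8400

Variance = 213.8400


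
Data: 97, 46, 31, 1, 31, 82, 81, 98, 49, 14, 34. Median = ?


Sorted: 1, 14, 31, 31, 34, 46, 49, 81, 82, 97, 98
n = 11 (odd)
Middle value = 46

Median = 46


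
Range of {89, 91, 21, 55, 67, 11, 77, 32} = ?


Max = 91, Min = 11
Range = 91 - 11 = 80

Range = 80


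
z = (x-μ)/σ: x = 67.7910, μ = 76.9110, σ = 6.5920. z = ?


z = (67.7910 - 76.9110)/6.5920
= -9.1200/6.5920
= -1.3835

z = -1.3835


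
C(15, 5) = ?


C(15,5) = 15!/(5! × 10!)
= 1307674368000/(120 × 3628800)
= 3003

C(15,5) = 3003


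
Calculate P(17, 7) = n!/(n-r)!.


P(17,7) = 17!/10!
= 355687428096000/3628800
= 98017920

P(17,7) = 98017920


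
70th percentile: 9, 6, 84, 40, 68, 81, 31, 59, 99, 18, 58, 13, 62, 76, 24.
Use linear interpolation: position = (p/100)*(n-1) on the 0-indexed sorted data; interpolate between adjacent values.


Sorted: 6, 9, 13, 18, 24, 31, 40, 58, 59, 62, 68, 76, 81, 84, 99
n = 15
Index = 70/100 * 14 = 9.8000
Lower = data[9] = 62, Upper = data[10] = 68
P70 = 62 + 0.8000*(6) = 66.8000

P70 = 66.8000


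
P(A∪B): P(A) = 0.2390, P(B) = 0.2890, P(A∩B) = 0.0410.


P(A∪B) = 0.2390 + 0.2890 - 0.0410
= 0.5280 - 0.0410
= 0.4870

P(A∪B) = 0.4870


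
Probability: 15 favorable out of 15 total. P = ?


P = 15/15 = 1.0000

P = 1.0000


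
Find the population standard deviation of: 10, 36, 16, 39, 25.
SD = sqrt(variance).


Mean = 25.2000
Variance = 124.5600
SD = sqrt(124.5600) = 11.1606

SD = 11.1606


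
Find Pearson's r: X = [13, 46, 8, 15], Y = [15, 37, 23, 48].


Mean X = 20.5000, Mean Y = 30.7500
SD X = 14.941553, SD Y = 12.695964
Cov = 69.875000
r = 69.875000/(14.941553*12.695964) = 0.3683

r = 0.3683


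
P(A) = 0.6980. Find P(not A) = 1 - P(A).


P(not A) = 1 - 0.6980 = 0.3020

P(not A) = 0.3020


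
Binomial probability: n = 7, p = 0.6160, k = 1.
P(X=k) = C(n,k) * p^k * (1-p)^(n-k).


C(7,1) = 7
p^1 = 0.616000
(1-p)^6 = 0.003206
P = 7 * 0.616000 * 0.003206 = 0.0138

P(X=1) = 0.0138


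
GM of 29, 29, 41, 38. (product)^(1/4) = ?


Product = 29 × 29 × 41 × 38 = 1310278
GM = 1310278^(1/4) = 33.8330

GM = 33.8330


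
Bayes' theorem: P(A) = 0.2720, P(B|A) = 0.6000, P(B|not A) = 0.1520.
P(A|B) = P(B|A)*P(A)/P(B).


P(B) = P(B|A)*P(A) + P(B|A')*P(A')
= 0.6000*0.2720 + 0.1520*0.7280
= 0.163200 + 0.110656 = 0.273856
P(A|B) = 0.163200/0.273856 = 0.5959

P(A|B) = 0.5959


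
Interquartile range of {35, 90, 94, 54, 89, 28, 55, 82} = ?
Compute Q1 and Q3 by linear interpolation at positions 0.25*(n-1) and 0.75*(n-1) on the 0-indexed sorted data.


Sorted: 28, 35, 54, 55, 82, 89, 90, 94
Q1 (25th %ile) = 49.2500
Q3 (75th %ile) = 89.2500
IQR = 89.2500 - 49.2500 = 40.0000

IQR = 40.0000


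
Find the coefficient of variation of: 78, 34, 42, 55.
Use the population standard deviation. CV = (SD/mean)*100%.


Mean = 52.2500
SD = 16.6489
CV = (16.6489/52.2500)*100 = 31.8640%

CV = 31.8640%


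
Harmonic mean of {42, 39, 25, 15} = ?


Sum of reciprocals = 1/42 + 1/39 + 1/25 + 1/15 = 0.156117
HM = 4/0.156117 = 25.6218

HM = 25.6218


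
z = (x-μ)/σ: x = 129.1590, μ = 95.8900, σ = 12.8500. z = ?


z = (129.1590 - 95.8900)/12.8500
= 33.2690/12.8500
= 2.5890

z = 2.5890


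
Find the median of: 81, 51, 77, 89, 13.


Sorted: 13, 51, 77, 81, 89
n = 5 (odd)
Middle value = 77

Median = 77


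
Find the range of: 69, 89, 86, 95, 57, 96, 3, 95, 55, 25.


Max = 96, Min = 3
Range = 96 - 3 = 93

Range = 93


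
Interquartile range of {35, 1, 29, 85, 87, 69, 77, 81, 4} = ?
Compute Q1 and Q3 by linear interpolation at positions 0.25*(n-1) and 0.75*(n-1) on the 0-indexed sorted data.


Sorted: 1, 4, 29, 35, 69, 77, 81, 85, 87
Q1 (25th %ile) = 29.0000
Q3 (75th %ile) = 81.0000
IQR = 81.0000 - 29.0000 = 52.0000

IQR = 52.0000


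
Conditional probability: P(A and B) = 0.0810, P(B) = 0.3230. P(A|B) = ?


P(A|B) = 0.0810/0.3230 = 0.2508

P(A|B) = 0.2508


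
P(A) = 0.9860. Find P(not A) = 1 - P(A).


P(not A) = 1 - 0.9860 = 0.0140

P(not A) = 0.0140


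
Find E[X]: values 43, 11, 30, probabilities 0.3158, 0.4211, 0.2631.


E[X] = 43*0.3158 + 11*0.4211 + 30*0.2631
= 13.5794 + 4.6321 + 7.8930
= 26.1045

E[X] = 26.1045


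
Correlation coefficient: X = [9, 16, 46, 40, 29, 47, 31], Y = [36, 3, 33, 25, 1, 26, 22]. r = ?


Mean X = 31.1429, Mean Y = 20.8571
SD X = 13.495275, SD Y = 12.732731
Cov = 39.448980
r = 39.448980/(13.495275*12.732731) = 0.2296

r = 0.2296


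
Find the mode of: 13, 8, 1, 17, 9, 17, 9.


Frequencies: 1:1, 8:1, 9:2, 13:1, 17:2
Max frequency = 2
Mode = 9, 17

Mode = 9, 17


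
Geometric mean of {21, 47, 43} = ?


Product = 21 × 47 × 43 = 42441
GM = 42441^(1/3) = 34.8815

GM = 34.8815


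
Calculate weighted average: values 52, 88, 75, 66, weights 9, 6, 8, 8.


Numerator = 52*9 + 88*6 + 75*8 + 66*8 = 2124
Denominator = 9 + 6 + 8 + 8 = 31
WM = 2124/31 = 68.5161

WM = 68.5161


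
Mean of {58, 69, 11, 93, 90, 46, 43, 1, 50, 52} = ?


Sum = 58 + 69 + 11 + 93 + 90 + 46 + 43 + 1 + 50 + 52 = 513
n = 10
Mean = 513/10 = 51.3000

Mean = 51.3000


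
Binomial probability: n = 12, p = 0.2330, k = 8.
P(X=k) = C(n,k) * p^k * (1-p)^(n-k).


C(12,8) = 495
p^8 = 8.686551e-06
(1-p)^4 = 0.346084
P = 495 * 8.686551e-06 * 0.346084 = 0.0015

P(X=8) = 0.0015


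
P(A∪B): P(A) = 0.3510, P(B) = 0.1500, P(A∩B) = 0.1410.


P(A∪B) = 0.3510 + 0.1500 - 0.1410
= 0.5010 - 0.1410
= 0.3600

P(A∪B) = 0.3600


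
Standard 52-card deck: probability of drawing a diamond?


13 diamonds in 52 cards
P = 13/52 = 0.2500

P = 0.2500


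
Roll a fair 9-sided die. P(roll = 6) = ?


Favorable outcomes (roll = 6): 1
Total outcomes = 9
P = 1/9 = 0.1111

P = 0.1111


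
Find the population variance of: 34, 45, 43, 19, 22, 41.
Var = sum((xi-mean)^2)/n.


Mean = 34.0000
Squared deviations: 0, 121.0000, 81.0000, 225.0000, 144.0000, 49.0000
Sum = 620.0000
Variance = 620.0000/6 = 103.3333

Variance = 103.3333


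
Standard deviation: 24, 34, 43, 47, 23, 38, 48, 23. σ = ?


Mean = 35.0000
Variance = 99.5000
SD = sqrt(99.5000) = 9.9750

SD = 9.9750


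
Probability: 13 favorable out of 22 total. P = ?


P = 13/22 = 0.5909

P = 0.5909


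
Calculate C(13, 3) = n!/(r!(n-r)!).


C(13,3) = 13!/(3! × 10!)
= 6227020800/(6 × 3628800)
= 286

C(13,3) = 286


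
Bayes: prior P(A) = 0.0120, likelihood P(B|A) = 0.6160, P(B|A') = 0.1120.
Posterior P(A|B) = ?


P(B) = P(B|A)*P(A) + P(B|A')*P(A')
= 0.6160*0.0120 + 0.1120*0.9880
= 0.007392 + 0.110656 = 0.118048
P(A|B) = 0.007392/0.118048 = 0.0626

P(A|B) = 0.0626


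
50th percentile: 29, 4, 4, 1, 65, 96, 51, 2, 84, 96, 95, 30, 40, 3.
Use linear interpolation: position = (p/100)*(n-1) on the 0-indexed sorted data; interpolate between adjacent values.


Sorted: 1, 2, 3, 4, 4, 29, 30, 40, 51, 65, 84, 95, 96, 96
n = 14
Index = 50/100 * 13 = 6.5000
Lower = data[6] = 30, Upper = data[7] = 40
P50 = 30 + 0.5000*(10) = 35.0000

P50 = 35.0000


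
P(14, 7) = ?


P(14,7) = 14!/7!
= 87178291200/5040
= 17297280

P(14,7) = 17297280


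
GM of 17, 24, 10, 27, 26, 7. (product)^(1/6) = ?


Product = 17 × 24 × 10 × 27 × 26 × 7 = 20049120
GM = 20049120^(1/6) = 16.4822

GM = 16.4822


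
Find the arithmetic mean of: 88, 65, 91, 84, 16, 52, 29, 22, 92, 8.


Sum = 88 + 65 + 91 + 84 + 16 + 52 + 29 + 22 + 92 + 8 = 547
n = 10
Mean = 547/10 = 54.7000

Mean = 54.7000


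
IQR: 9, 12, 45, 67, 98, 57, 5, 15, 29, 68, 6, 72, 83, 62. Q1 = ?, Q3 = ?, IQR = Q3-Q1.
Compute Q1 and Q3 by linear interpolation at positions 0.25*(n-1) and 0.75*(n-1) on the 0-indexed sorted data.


Sorted: 5, 6, 9, 12, 15, 29, 45, 57, 62, 67, 68, 72, 83, 98
Q1 (25th %ile) = 12.7500
Q3 (75th %ile) = 67.7500
IQR = 67.7500 - 12.7500 = 55.0000

IQR = 55.0000


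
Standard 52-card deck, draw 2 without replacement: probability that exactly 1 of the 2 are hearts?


Hypergeometric: P(X=1) = C(13,1)·C(39,1) / C(52,2)
= 13 × 39 / 1326
= 507/1326 = 0.3824

P = 0.3824


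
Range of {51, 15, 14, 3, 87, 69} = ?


Max = 87, Min = 3
Range = 87 - 3 = 84

Range = 84


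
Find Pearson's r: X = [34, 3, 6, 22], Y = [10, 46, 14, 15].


Mean X = 16.2500, Mean Y = 21.2500
SD X = 12.537444, SD Y = 14.411367
Cov = -122.312500
r = -122.312500/(12.537444*14.411367) = -0.6770

r = -0.6770


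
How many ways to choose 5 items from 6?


C(6,5) = 6!/(5! × 1!)
= 720/(120 × 1)
= 6

C(6,5) = 6


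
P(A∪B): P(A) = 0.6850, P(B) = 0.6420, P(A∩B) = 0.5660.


P(A∪B) = 0.6850 + 0.6420 - 0.5660
= 1.3270 - 0.5660
= 0.7610

P(A∪B) = 0.7610


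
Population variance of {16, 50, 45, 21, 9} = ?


Mean = 28.2000
Squared deviations: 148.8400, 475.2400, 282.2400, 51.8400, 368.6400
Sum = 1326.8000
Variance = 1326.8000/5 = 265.3600

Variance = 265.3600


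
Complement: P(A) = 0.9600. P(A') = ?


P(not A) = 1 - 0.9600 = 0.0400

P(not A) = 0.0400


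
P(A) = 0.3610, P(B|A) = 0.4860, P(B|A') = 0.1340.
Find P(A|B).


P(B) = P(B|A)*P(A) + P(B|A')*P(A')
= 0.4860*0.3610 + 0.1340*0.6390
= 0.175446 + 0.085626 = 0.261072
P(A|B) = 0.175446/0.261072 = 0.6720

P(A|B) = 0.6720


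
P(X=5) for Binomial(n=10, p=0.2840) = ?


C(10,5) = 252
p^5 = 0.001848
(1-p)^5 = 0.188176
P = 252 * 0.001848 * 0.188176 = 0.0876

P(X=5) = 0.0876


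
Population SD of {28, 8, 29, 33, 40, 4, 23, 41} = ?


Mean = 25.7500
Variance = 162.4375
SD = sqrt(162.4375) = 12.7451

SD = 12.7451


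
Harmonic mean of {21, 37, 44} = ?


Sum of reciprocals = 1/21 + 1/37 + 1/44 = 0.097373
HM = 3/0.097373 = 30.8093

HM = 30.8093


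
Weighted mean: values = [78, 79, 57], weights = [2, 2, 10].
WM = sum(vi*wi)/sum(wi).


Numerator = 78*2 + 79*2 + 57*10 = 884
Denominator = 2 + 2 + 10 = 14
WM = 884/14 = 63.1429

WM = 63.1429


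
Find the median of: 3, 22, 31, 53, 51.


Sorted: 3, 22, 31, 51, 53
n = 5 (odd)
Middle value = 31

Median = 31


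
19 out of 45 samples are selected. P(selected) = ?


P = 19/45 = 0.4222

P = 0.4222


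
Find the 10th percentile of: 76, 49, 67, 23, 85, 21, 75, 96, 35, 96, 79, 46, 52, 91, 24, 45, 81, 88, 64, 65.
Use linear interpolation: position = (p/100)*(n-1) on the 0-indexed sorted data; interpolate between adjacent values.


Sorted: 21, 23, 24, 35, 45, 46, 49, 52, 64, 65, 67, 75, 76, 79, 81, 85, 88, 91, 96, 96
n = 20
Index = 10/100 * 19 = 1.9000
Lower = data[1] = 23, Upper = data[2] = 24
P10 = 23 + 0.9000*(1) = 23.9000

P10 = 23.9000


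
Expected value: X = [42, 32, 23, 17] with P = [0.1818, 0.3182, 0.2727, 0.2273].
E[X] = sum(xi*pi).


E[X] = 42*0.1818 + 32*0.3182 + 23*0.2727 + 17*0.2273
= 7.6356 + 10.1824 + 6.2721 + 3.8641
= 27.9542

E[X] = 27.9542


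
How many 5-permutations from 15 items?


P(15,5) = 15!/10!
= 1307674368000/3628800
= 360360

P(15,5) = 360360


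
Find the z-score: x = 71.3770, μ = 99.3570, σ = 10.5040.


z = (71.3770 - 99.3570)/10.5040
= -27.9800/10.5040
= -2.6637

z = -2.6637
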